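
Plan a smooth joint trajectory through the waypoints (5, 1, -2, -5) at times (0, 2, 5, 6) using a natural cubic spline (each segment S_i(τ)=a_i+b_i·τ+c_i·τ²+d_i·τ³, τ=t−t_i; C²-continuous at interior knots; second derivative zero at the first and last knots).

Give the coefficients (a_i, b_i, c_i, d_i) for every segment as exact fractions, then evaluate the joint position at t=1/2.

  seg 0: a=5 b=-170/71 c=0 d=7/71
  seg 1: a=1 b=-86/71 c=42/71 d=-37/213
  seg 2: a=-2 b=-167/71 c=-69/71 d=23/71
S(1/2) = 2167/568

Δ: Δ0=-2, Δ1=-1, Δ2=-3
row 1: diag=10, rhs=6; c'=3/10, d'=3/5
row 2: denom=8−3·3/10=71/10; d'=(-12−3·3/5)/(71/10)=-138/71
back: M2=-138/71
back: M1=3/5−3/10·-138/71=84/71
M: M0=0, M1=84/71, M2=-138/71, M3=0
seg 0: a=5, c=M0/2=0, d=(M1−M0)/(6·2)=7/71, b=Δ0−h0·(2M0+M1)/6=-170/71
seg 1: a=1, c=M1/2=42/71, d=(M2−M1)/(6·3)=-37/213, b=Δ1−h1·(2M1+M2)/6=-86/71
seg 2: a=-2, c=M2/2=-69/71, d=(M3−M2)/(6·1)=23/71, b=Δ2−h2·(2M2+M3)/6=-167/71
t_q=1/2 → seg 0, τ=1/2; S=5+-170/71·τ+0·τ²+7/71·τ³=2167/568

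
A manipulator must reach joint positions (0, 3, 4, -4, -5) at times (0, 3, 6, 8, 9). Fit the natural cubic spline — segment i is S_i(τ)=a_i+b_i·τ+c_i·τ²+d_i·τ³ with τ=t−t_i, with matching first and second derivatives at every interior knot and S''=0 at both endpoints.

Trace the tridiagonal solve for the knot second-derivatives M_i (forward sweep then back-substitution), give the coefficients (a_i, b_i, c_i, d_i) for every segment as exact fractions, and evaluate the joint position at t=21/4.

Δ: Δ0=1, Δ1=1/3, Δ2=-4, Δ3=-1
row 1: diag=12, rhs=-4; c'=1/4, d'=-1/3
row 2: denom=10−3·1/4=37/4; d'=(-26−3·-1/3)/(37/4)=-100/37
row 3: denom=6−2·8/37=206/37; d'=(18−2·-100/37)/(206/37)=433/103
back: M3=433/103
back: M2=-100/37−8/37·433/103=-372/103
back: M1=-1/3−1/4·-372/103=176/309
M: M0=0, M1=176/309, M2=-372/103, M3=433/103, M4=0
seg 0: a=0, c=M0/2=0, d=(M1−M0)/(6·3)=88/2781, b=Δ0−h0·(2M0+M1)/6=221/309
seg 1: a=3, c=M1/2=88/309, d=(M2−M1)/(6·3)=-646/2781, b=Δ1−h1·(2M1+M2)/6=485/309
seg 2: a=4, c=M2/2=-186/103, d=(M3−M2)/(6·2)=805/1236, b=Δ2−h2·(2M2+M3)/6=-925/309
seg 3: a=-4, c=M3/2=433/206, d=(M4−M3)/(6·1)=-433/618, b=Δ3−h3·(2M3+M4)/6=-742/309
t_q=21/4 → seg 1, τ=9/4; S=3+485/309·τ+88/309·τ²+-646/2781·τ³=17559/3296

  seg 0: a=0 b=221/309 c=0 d=88/2781
  seg 1: a=3 b=485/309 c=88/309 d=-646/2781
  seg 2: a=4 b=-925/309 c=-186/103 d=805/1236
  seg 3: a=-4 b=-742/309 c=433/206 d=-433/618
S(21/4) = 17559/3296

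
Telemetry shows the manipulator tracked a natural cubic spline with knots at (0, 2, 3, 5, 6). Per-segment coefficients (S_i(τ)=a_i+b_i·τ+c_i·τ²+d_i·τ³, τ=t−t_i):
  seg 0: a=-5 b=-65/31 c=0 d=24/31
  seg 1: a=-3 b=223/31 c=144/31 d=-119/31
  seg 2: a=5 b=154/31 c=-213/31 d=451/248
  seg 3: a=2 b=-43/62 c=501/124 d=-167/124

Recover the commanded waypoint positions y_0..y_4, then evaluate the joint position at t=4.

y_0=-5 y_1=-3 y_2=5 y_3=2 y_4=4
S(4) = 1219/248

y_0 = S_0(0) = a_0 = -5
y_1 = S_1(0) = a_1 = -3
y_2 = S_2(0) = a_2 = 5
y_3 = S_3(0) = a_3 = 2
y_4 = S_3(1) = 4
t_q=4 is in segment 2 (τ=1); S_2(τ)=1219/248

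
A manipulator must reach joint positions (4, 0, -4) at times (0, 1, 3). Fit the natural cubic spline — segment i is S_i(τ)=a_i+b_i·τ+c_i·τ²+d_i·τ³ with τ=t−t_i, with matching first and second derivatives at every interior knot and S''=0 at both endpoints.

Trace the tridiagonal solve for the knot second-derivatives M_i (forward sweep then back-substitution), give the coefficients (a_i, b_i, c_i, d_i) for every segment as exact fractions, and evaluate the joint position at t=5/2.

Δ: Δ0=-4, Δ1=-2
row 1: diag=6, rhs=12; c'=1/3, d'=2
back: M1=2
M: M0=0, M1=2, M2=0
seg 0: a=4, c=M0/2=0, d=(M1−M0)/(6·1)=1/3, b=Δ0−h0·(2M0+M1)/6=-13/3
seg 1: a=0, c=M1/2=1, d=(M2−M1)/(6·2)=-1/6, b=Δ1−h1·(2M1+M2)/6=-10/3
t_q=5/2 → seg 1, τ=3/2; S=0+-10/3·τ+1·τ²+-1/6·τ³=-53/16

  seg 0: a=4 b=-13/3 c=0 d=1/3
  seg 1: a=0 b=-10/3 c=1 d=-1/6
S(5/2) = -53/16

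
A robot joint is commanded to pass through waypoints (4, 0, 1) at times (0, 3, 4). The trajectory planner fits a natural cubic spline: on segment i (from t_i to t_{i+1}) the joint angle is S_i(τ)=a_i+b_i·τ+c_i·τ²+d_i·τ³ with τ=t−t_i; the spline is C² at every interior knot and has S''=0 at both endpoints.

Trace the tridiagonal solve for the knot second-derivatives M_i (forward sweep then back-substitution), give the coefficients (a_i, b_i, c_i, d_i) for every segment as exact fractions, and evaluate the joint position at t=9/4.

  seg 0: a=4 b=-53/24 c=0 d=7/72
  seg 1: a=0 b=5/12 c=7/8 d=-7/24
S(9/4) = 71/512

Δ: Δ0=-4/3, Δ1=1
row 1: diag=8, rhs=14; c'=1/8, d'=7/4
back: M1=7/4
M: M0=0, M1=7/4, M2=0
seg 0: a=4, c=M0/2=0, d=(M1−M0)/(6·3)=7/72, b=Δ0−h0·(2M0+M1)/6=-53/24
seg 1: a=0, c=M1/2=7/8, d=(M2−M1)/(6·1)=-7/24, b=Δ1−h1·(2M1+M2)/6=5/12
t_q=9/4 → seg 0, τ=9/4; S=4+-53/24·τ+0·τ²+7/72·τ³=71/512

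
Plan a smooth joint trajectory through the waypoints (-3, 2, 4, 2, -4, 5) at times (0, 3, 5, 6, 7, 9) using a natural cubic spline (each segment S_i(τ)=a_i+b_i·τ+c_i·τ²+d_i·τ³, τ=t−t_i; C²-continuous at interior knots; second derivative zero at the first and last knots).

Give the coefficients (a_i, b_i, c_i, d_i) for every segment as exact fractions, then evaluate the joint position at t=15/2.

  seg 0: a=-3 b=6311/3684 c=0 d=-19/3684
  seg 1: a=2 b=2899/1842 c=-57/1228 d=-443/3684
  seg 2: a=4 b=-101/1842 c=-943/1228 d=-4337/3684
  seg 3: a=2 b=-18871/3684 c=-1320/307 d=12607/3684
  seg 4: a=-4 b=-6365/1842 c=7327/1228 d=-7327/7368
S(15/2) = -85673/19648

Δ: Δ0=5/3, Δ1=1, Δ2=-2, Δ3=-6, Δ4=9/2
row 1: diag=10, rhs=-4; c'=1/5, d'=-2/5
row 2: denom=6−2·1/5=28/5; d'=(-18−2·-2/5)/(28/5)=-43/14
row 3: denom=4−1·5/28=107/28; d'=(-24−1·-43/14)/(107/28)=-586/107
row 4: denom=6−1·28/107=614/107; d'=(63−1·-586/107)/(614/107)=7327/614
back: M4=7327/614
back: M3=-586/107−28/107·7327/614=-2640/307
back: M2=-43/14−5/28·-2640/307=-943/614
back: M1=-2/5−1/5·-943/614=-57/614
M: M0=0, M1=-57/614, M2=-943/614, M3=-2640/307, M4=7327/614, M5=0
seg 0: a=-3, c=M0/2=0, d=(M1−M0)/(6·3)=-19/3684, b=Δ0−h0·(2M0+M1)/6=6311/3684
seg 1: a=2, c=M1/2=-57/1228, d=(M2−M1)/(6·2)=-443/3684, b=Δ1−h1·(2M1+M2)/6=2899/1842
seg 2: a=4, c=M2/2=-943/1228, d=(M3−M2)/(6·1)=-4337/3684, b=Δ2−h2·(2M2+M3)/6=-101/1842
seg 3: a=2, c=M3/2=-1320/307, d=(M4−M3)/(6·1)=12607/3684, b=Δ3−h3·(2M3+M4)/6=-18871/3684
seg 4: a=-4, c=M4/2=7327/1228, d=(M5−M4)/(6·2)=-7327/7368, b=Δ4−h4·(2M4+M5)/6=-6365/1842
t_q=15/2 → seg 4, τ=1/2; S=-4+-6365/1842·τ+7327/1228·τ²+-7327/7368·τ³=-85673/19648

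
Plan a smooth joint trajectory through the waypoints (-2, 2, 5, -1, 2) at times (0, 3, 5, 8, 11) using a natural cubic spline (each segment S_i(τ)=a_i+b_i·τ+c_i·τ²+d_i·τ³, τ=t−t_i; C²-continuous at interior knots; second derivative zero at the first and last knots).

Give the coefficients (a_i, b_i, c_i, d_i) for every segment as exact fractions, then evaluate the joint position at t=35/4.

  seg 0: a=-2 b=703/708 c=0 d=241/6372
  seg 1: a=2 b=713/354 c=241/708 d=-141/472
  seg 2: a=5 b=-37/177 c=-257/177 d=454/1593
  seg 3: a=-1 b=-217/177 c=197/177 d=-197/1593
S(35/4) = -5081/3776

Δ: Δ0=4/3, Δ1=3/2, Δ2=-2, Δ3=1
row 1: diag=10, rhs=1; c'=1/5, d'=1/10
row 2: denom=10−2·1/5=48/5; d'=(-21−2·1/10)/(48/5)=-53/24
row 3: denom=12−3·5/16=177/16; d'=(18−3·-53/24)/(177/16)=394/177
back: M3=394/177
back: M2=-53/24−5/16·394/177=-514/177
back: M1=1/10−1/5·-514/177=241/354
M: M0=0, M1=241/354, M2=-514/177, M3=394/177, M4=0
seg 0: a=-2, c=M0/2=0, d=(M1−M0)/(6·3)=241/6372, b=Δ0−h0·(2M0+M1)/6=703/708
seg 1: a=2, c=M1/2=241/708, d=(M2−M1)/(6·2)=-141/472, b=Δ1−h1·(2M1+M2)/6=713/354
seg 2: a=5, c=M2/2=-257/177, d=(M3−M2)/(6·3)=454/1593, b=Δ2−h2·(2M2+M3)/6=-37/177
seg 3: a=-1, c=M3/2=197/177, d=(M4−M3)/(6·3)=-197/1593, b=Δ3−h3·(2M3+M4)/6=-217/177
t_q=35/4 → seg 3, τ=3/4; S=-1+-217/177·τ+197/177·τ²+-197/1593·τ³=-5081/3776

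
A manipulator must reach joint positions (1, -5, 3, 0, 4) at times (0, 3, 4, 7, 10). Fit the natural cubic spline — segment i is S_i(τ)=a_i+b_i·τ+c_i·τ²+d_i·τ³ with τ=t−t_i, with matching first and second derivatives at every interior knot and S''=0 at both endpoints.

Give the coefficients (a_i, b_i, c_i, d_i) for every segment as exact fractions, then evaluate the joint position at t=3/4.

Δ: Δ0=-2, Δ1=8, Δ2=-1, Δ3=4/3
row 1: diag=8, rhs=60; c'=1/8, d'=15/2
row 2: denom=8−1·1/8=63/8; d'=(-54−1·15/2)/(63/8)=-164/21
row 3: denom=12−3·8/21=76/7; d'=(14−3·-164/21)/(76/7)=131/38
back: M3=131/38
back: M2=-164/21−8/21·131/38=-520/57
back: M1=15/2−1/8·-520/57=985/114
M: M0=0, M1=985/114, M2=-520/57, M3=131/38, M4=0
seg 0: a=1, c=M0/2=0, d=(M1−M0)/(6·3)=985/2052, b=Δ0−h0·(2M0+M1)/6=-1441/228
seg 1: a=-5, c=M1/2=985/228, d=(M2−M1)/(6·1)=-225/76, b=Δ1−h1·(2M1+M2)/6=757/114
seg 2: a=3, c=M2/2=-260/57, d=(M3−M2)/(6·3)=1433/2052, b=Δ2−h2·(2M2+M3)/6=1459/228
seg 3: a=0, c=M3/2=131/76, d=(M4−M3)/(6·3)=-131/684, b=Δ3−h3·(2M3+M4)/6=-241/114
t_q=3/4 → seg 0, τ=3/4; S=1+-1441/228·τ+0·τ²+985/2052·τ³=-17207/4864

  seg 0: a=1 b=-1441/228 c=0 d=985/2052
  seg 1: a=-5 b=757/114 c=985/228 d=-225/76
  seg 2: a=3 b=1459/228 c=-260/57 d=1433/2052
  seg 3: a=0 b=-241/114 c=131/76 d=-131/684
S(3/4) = -17207/4864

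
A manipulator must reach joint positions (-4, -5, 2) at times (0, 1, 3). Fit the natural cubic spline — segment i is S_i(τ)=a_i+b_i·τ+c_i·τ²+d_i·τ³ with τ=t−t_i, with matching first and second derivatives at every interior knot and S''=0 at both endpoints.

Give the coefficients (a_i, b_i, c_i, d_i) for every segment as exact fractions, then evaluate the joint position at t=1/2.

Δ: Δ0=-1, Δ1=7/2
row 1: diag=6, rhs=27; c'=1/3, d'=9/2
back: M1=9/2
M: M0=0, M1=9/2, M2=0
seg 0: a=-4, c=M0/2=0, d=(M1−M0)/(6·1)=3/4, b=Δ0−h0·(2M0+M1)/6=-7/4
seg 1: a=-5, c=M1/2=9/4, d=(M2−M1)/(6·2)=-3/8, b=Δ1−h1·(2M1+M2)/6=1/2
t_q=1/2 → seg 0, τ=1/2; S=-4+-7/4·τ+0·τ²+3/4·τ³=-153/32

  seg 0: a=-4 b=-7/4 c=0 d=3/4
  seg 1: a=-5 b=1/2 c=9/4 d=-3/8
S(1/2) = -153/32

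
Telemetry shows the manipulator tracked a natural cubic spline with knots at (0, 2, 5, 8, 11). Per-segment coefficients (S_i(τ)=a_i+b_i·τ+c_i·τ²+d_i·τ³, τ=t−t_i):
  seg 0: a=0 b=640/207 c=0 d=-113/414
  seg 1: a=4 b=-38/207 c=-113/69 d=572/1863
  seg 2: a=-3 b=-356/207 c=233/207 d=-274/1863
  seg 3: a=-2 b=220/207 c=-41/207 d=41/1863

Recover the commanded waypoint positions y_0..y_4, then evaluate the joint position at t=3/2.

y_0=0 y_1=4 y_2=-3 y_3=-2 y_4=0
S(3/2) = 4103/1104

y_0 = S_0(0) = a_0 = 0
y_1 = S_1(0) = a_1 = 4
y_2 = S_2(0) = a_2 = -3
y_3 = S_3(0) = a_3 = -2
y_4 = S_3(3) = 0
t_q=3/2 is in segment 0 (τ=3/2); S_0(τ)=4103/1104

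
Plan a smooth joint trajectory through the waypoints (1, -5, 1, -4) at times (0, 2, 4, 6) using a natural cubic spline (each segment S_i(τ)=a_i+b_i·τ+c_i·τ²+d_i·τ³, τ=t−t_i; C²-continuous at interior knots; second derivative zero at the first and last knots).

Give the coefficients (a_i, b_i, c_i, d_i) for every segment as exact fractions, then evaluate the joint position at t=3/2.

Δ: Δ0=-3, Δ1=3, Δ2=-5/2
row 1: diag=8, rhs=36; c'=1/4, d'=9/2
row 2: denom=8−2·1/4=15/2; d'=(-33−2·9/2)/(15/2)=-28/5
back: M2=-28/5
back: M1=9/2−1/4·-28/5=59/10
M: M0=0, M1=59/10, M2=-28/5, M3=0
seg 0: a=1, c=M0/2=0, d=(M1−M0)/(6·2)=59/120, b=Δ0−h0·(2M0+M1)/6=-149/30
seg 1: a=-5, c=M1/2=59/20, d=(M2−M1)/(6·2)=-23/24, b=Δ1−h1·(2M1+M2)/6=14/15
seg 2: a=1, c=M2/2=-14/5, d=(M3−M2)/(6·2)=7/15, b=Δ2−h2·(2M2+M3)/6=37/30
t_q=3/2 → seg 0, τ=3/2; S=1+-149/30·τ+0·τ²+59/120·τ³=-1533/320

  seg 0: a=1 b=-149/30 c=0 d=59/120
  seg 1: a=-5 b=14/15 c=59/20 d=-23/24
  seg 2: a=1 b=37/30 c=-14/5 d=7/15
S(3/2) = -1533/320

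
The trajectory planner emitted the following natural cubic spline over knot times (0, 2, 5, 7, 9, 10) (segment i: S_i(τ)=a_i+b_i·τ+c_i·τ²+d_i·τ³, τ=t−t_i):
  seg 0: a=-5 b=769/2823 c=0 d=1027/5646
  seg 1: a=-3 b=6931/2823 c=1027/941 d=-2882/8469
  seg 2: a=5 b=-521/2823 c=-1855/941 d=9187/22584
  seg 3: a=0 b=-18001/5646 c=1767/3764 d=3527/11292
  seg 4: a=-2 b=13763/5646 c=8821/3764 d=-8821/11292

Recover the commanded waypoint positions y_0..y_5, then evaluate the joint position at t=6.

y_0 = S_0(0) = a_0 = -5
y_1 = S_1(0) = a_1 = -3
y_2 = S_2(0) = a_2 = 5
y_3 = S_3(0) = a_3 = 0
y_4 = S_4(0) = a_4 = -2
y_5 = S_4(1) = 2
t_q=6 is in segment 2 (τ=1); S_2(τ)=24473/7528

y_0=-5 y_1=-3 y_2=5 y_3=0 y_4=-2 y_5=2
S(6) = 24473/7528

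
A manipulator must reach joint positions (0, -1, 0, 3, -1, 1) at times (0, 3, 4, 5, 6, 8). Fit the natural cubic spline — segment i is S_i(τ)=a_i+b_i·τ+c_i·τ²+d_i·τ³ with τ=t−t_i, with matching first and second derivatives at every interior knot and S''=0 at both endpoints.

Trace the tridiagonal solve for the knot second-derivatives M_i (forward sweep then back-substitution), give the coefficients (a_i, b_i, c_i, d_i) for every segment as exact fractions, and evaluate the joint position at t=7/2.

Δ: Δ0=-1/3, Δ1=1, Δ2=3, Δ3=-4, Δ4=1
row 1: diag=8, rhs=8; c'=1/8, d'=1
row 2: denom=4−1·1/8=31/8; d'=(12−1·1)/(31/8)=88/31
row 3: denom=4−1·8/31=116/31; d'=(-42−1·88/31)/(116/31)=-695/58
row 4: denom=6−1·31/116=665/116; d'=(30−1·-695/58)/(665/116)=974/133
back: M4=974/133
back: M3=-695/58−31/116·974/133=-1854/133
back: M2=88/31−8/31·-1854/133=856/133
back: M1=1−1/8·856/133=26/133
M: M0=0, M1=26/133, M2=856/133, M3=-1854/133, M4=974/133, M5=0
seg 0: a=0, c=M0/2=0, d=(M1−M0)/(6·3)=13/1197, b=Δ0−h0·(2M0+M1)/6=-172/399
seg 1: a=-1, c=M1/2=13/133, d=(M2−M1)/(6·1)=415/399, b=Δ1−h1·(2M1+M2)/6=-55/399
seg 2: a=0, c=M2/2=428/133, d=(M3−M2)/(6·1)=-1355/399, b=Δ2−h2·(2M2+M3)/6=1268/399
seg 3: a=3, c=M3/2=-927/133, d=(M4−M3)/(6·1)=202/57, b=Δ3−h3·(2M3+M4)/6=-229/399
seg 4: a=-1, c=M4/2=487/133, d=(M5−M4)/(6·2)=-487/798, b=Δ4−h4·(2M4+M5)/6=-1549/399
t_q=7/2 → seg 1, τ=1/2; S=-1+-55/399·τ+13/133·τ²+415/399·τ³=-139/152

  seg 0: a=0 b=-172/399 c=0 d=13/1197
  seg 1: a=-1 b=-55/399 c=13/133 d=415/399
  seg 2: a=0 b=1268/399 c=428/133 d=-1355/399
  seg 3: a=3 b=-229/399 c=-927/133 d=202/57
  seg 4: a=-1 b=-1549/399 c=487/133 d=-487/798
S(7/2) = -139/152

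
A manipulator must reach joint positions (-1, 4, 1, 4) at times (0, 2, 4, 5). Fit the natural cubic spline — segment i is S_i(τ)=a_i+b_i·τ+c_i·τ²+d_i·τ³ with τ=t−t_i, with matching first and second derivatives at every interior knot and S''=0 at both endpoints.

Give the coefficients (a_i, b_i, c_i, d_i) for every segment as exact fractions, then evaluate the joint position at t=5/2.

Δ: Δ0=5/2, Δ1=-3/2, Δ2=3
row 1: diag=8, rhs=-24; c'=1/4, d'=-3
row 2: denom=6−2·1/4=11/2; d'=(27−2·-3)/(11/2)=6
back: M2=6
back: M1=-3−1/4·6=-9/2
M: M0=0, M1=-9/2, M2=6, M3=0
seg 0: a=-1, c=M0/2=0, d=(M1−M0)/(6·2)=-3/8, b=Δ0−h0·(2M0+M1)/6=4
seg 1: a=4, c=M1/2=-9/4, d=(M2−M1)/(6·2)=7/8, b=Δ1−h1·(2M1+M2)/6=-1/2
seg 2: a=1, c=M2/2=3, d=(M3−M2)/(6·1)=-1, b=Δ2−h2·(2M2+M3)/6=1
t_q=5/2 → seg 1, τ=1/2; S=4+-1/2·τ+-9/4·τ²+7/8·τ³=211/64

  seg 0: a=-1 b=4 c=0 d=-3/8
  seg 1: a=4 b=-1/2 c=-9/4 d=7/8
  seg 2: a=1 b=1 c=3 d=-1
S(5/2) = 211/64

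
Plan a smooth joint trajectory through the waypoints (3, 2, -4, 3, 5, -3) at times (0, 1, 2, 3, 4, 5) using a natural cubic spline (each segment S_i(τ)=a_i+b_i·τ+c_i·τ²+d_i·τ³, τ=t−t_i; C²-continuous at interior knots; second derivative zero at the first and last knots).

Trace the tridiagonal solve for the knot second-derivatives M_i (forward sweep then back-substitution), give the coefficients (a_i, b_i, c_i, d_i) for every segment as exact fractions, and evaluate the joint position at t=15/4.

  seg 0: a=3 b=276/209 c=0 d=-485/209
  seg 1: a=2 b=-1179/209 c=-1455/209 d=1380/209
  seg 2: a=-4 b=51/209 c=2685/209 d=-67/11
  seg 3: a=3 b=1602/209 c=-1134/209 d=-50/209
  seg 4: a=5 b=-816/209 c=-1284/209 d=428/209
S(15/4) = 37425/6688

Δ: Δ0=-1, Δ1=-6, Δ2=7, Δ3=2, Δ4=-8
row 1: diag=4, rhs=-30; c'=1/4, d'=-15/2
row 2: denom=4−1·1/4=15/4; d'=(78−1·-15/2)/(15/4)=114/5
row 3: denom=4−1·4/15=56/15; d'=(-30−1·114/5)/(56/15)=-99/7
row 4: denom=4−1·15/56=209/56; d'=(-60−1·-99/7)/(209/56)=-2568/209
back: M4=-2568/209
back: M3=-99/7−15/56·-2568/209=-2268/209
back: M2=114/5−4/15·-2268/209=5370/209
back: M1=-15/2−1/4·5370/209=-2910/209
M: M0=0, M1=-2910/209, M2=5370/209, M3=-2268/209, M4=-2568/209, M5=0
seg 0: a=3, c=M0/2=0, d=(M1−M0)/(6·1)=-485/209, b=Δ0−h0·(2M0+M1)/6=276/209
seg 1: a=2, c=M1/2=-1455/209, d=(M2−M1)/(6·1)=1380/209, b=Δ1−h1·(2M1+M2)/6=-1179/209
seg 2: a=-4, c=M2/2=2685/209, d=(M3−M2)/(6·1)=-67/11, b=Δ2−h2·(2M2+M3)/6=51/209
seg 3: a=3, c=M3/2=-1134/209, d=(M4−M3)/(6·1)=-50/209, b=Δ3−h3·(2M3+M4)/6=1602/209
seg 4: a=5, c=M4/2=-1284/209, d=(M5−M4)/(6·1)=428/209, b=Δ4−h4·(2M4+M5)/6=-816/209
t_q=15/4 → seg 3, τ=3/4; S=3+1602/209·τ+-1134/209·τ²+-50/209·τ³=37425/6688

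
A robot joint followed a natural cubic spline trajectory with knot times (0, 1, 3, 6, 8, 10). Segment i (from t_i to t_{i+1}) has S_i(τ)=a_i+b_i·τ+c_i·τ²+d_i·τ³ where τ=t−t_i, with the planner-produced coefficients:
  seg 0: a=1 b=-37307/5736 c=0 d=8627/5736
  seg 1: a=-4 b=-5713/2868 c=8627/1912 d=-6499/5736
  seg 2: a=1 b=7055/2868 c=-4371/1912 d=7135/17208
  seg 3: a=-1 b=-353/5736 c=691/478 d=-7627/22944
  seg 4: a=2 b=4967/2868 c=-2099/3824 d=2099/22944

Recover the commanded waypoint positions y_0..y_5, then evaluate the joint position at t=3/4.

y_0=1 y_1=-4 y_2=1 y_3=-1 y_4=2 y_5=4
S(3/4) = -396901/122368

y_0 = S_0(0) = a_0 = 1
y_1 = S_1(0) = a_1 = -4
y_2 = S_2(0) = a_2 = 1
y_3 = S_3(0) = a_3 = -1
y_4 = S_4(0) = a_4 = 2
y_5 = S_4(2) = 4
t_q=3/4 is in segment 0 (τ=3/4); S_0(τ)=-396901/122368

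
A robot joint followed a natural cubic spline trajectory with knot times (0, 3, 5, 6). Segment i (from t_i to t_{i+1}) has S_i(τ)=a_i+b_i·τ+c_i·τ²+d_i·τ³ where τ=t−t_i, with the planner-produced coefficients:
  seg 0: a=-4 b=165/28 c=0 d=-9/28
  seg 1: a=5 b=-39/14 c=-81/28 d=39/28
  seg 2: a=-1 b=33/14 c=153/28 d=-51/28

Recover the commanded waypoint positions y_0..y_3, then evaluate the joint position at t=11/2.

y_0 = S_0(0) = a_0 = -4
y_1 = S_1(0) = a_1 = 5
y_2 = S_2(0) = a_2 = -1
y_3 = S_2(1) = 5
t_q=11/2 is in segment 2 (τ=1/2); S_2(τ)=295/224

y_0=-4 y_1=5 y_2=-1 y_3=5
S(11/2) = 295/224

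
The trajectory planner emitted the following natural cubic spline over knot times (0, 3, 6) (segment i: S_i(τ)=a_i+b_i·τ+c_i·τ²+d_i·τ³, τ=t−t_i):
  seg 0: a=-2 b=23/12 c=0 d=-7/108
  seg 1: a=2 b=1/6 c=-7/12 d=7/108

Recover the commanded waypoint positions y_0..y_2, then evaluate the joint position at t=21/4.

y_0 = S_0(0) = a_0 = -2
y_1 = S_1(0) = a_1 = 2
y_2 = S_1(3) = -1
t_q=21/4 is in segment 1 (τ=9/4); S_1(τ)=41/256

y_0=-2 y_1=2 y_2=-1
S(21/4) = 41/256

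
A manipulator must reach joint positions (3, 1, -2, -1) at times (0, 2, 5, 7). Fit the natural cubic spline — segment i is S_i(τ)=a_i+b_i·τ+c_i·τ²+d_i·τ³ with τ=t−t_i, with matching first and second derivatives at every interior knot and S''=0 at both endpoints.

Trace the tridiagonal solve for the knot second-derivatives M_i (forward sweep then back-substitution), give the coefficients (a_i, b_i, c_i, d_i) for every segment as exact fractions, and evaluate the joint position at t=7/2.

Δ: Δ0=-1, Δ1=-1, Δ2=1/2
row 1: diag=10, rhs=0; c'=3/10, d'=0
row 2: denom=10−3·3/10=91/10; d'=(9−3·0)/(91/10)=90/91
back: M2=90/91
back: M1=0−3/10·90/91=-27/91
M: M0=0, M1=-27/91, M2=90/91, M3=0
seg 0: a=3, c=M0/2=0, d=(M1−M0)/(6·2)=-9/364, b=Δ0−h0·(2M0+M1)/6=-82/91
seg 1: a=1, c=M1/2=-27/182, d=(M2−M1)/(6·3)=1/14, b=Δ1−h1·(2M1+M2)/6=-109/91
seg 2: a=-2, c=M2/2=45/91, d=(M3−M2)/(6·2)=-15/182, b=Δ2−h2·(2M2+M3)/6=-29/182
t_q=7/2 → seg 1, τ=3/2; S=1+-109/91·τ+-27/182·τ²+1/14·τ³=-185/208

  seg 0: a=3 b=-82/91 c=0 d=-9/364
  seg 1: a=1 b=-109/91 c=-27/182 d=1/14
  seg 2: a=-2 b=-29/182 c=45/91 d=-15/182
S(7/2) = -185/208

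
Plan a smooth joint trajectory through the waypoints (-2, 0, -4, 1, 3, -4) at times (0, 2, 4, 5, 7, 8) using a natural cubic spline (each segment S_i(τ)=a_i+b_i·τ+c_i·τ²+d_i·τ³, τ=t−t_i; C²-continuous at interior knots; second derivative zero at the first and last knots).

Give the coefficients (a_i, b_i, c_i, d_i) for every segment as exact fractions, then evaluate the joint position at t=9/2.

Δ: Δ0=1, Δ1=-2, Δ2=5, Δ3=1, Δ4=-7
row 1: diag=8, rhs=-18; c'=1/4, d'=-9/4
row 2: denom=6−2·1/4=11/2; d'=(42−2·-9/4)/(11/2)=93/11
row 3: denom=6−1·2/11=64/11; d'=(-24−1·93/11)/(64/11)=-357/64
row 4: denom=6−2·11/32=85/16; d'=(-48−2·-357/64)/(85/16)=-1179/170
back: M4=-1179/170
back: M3=-357/64−11/32·-1179/170=-543/170
back: M2=93/11−2/11·-543/170=768/85
back: M1=-9/4−1/4·768/85=-1533/340
M: M0=0, M1=-1533/340, M2=768/85, M3=-543/170, M4=-1179/170, M5=0
seg 0: a=-2, c=M0/2=0, d=(M1−M0)/(6·2)=-511/1360, b=Δ0−h0·(2M0+M1)/6=851/340
seg 1: a=0, c=M1/2=-1533/680, d=(M2−M1)/(6·2)=307/272, b=Δ1−h1·(2M1+M2)/6=-341/170
seg 2: a=-4, c=M2/2=384/85, d=(M3−M2)/(6·1)=-693/340, b=Δ2−h2·(2M2+M3)/6=857/340
seg 3: a=1, c=M3/2=-543/340, d=(M4−M3)/(6·2)=-53/170, b=Δ3−h3·(2M3+M4)/6=185/34
seg 4: a=3, c=M4/2=-1179/340, d=(M5−M4)/(6·1)=393/340, b=Δ4−h4·(2M4+M5)/6=-797/170
t_q=9/2 → seg 2, τ=1/2; S=-4+857/340·τ+384/85·τ²+-693/340·τ³=-5073/2720

  seg 0: a=-2 b=851/340 c=0 d=-511/1360
  seg 1: a=0 b=-341/170 c=-1533/680 d=307/272
  seg 2: a=-4 b=857/340 c=384/85 d=-693/340
  seg 3: a=1 b=185/34 c=-543/340 d=-53/170
  seg 4: a=3 b=-797/170 c=-1179/340 d=393/340
S(9/2) = -5073/2720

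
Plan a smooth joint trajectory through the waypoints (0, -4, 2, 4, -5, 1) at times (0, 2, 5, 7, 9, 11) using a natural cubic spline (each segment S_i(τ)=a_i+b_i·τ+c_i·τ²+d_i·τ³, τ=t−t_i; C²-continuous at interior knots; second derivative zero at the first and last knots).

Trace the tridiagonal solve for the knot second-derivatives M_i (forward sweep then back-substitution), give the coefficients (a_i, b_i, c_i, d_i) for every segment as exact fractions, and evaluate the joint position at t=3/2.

  seg 0: a=0 b=-3619/1285 c=0 d=1049/5140
  seg 1: a=-4 b=-472/1285 c=3147/2570 d=-373/2570
  seg 2: a=2 b=7867/2570 c=-21/257 d=-4877/10280
  seg 3: a=4 b=-3802/1285 c=-15051/5140 d=1109/1028
  seg 4: a=-5 b=-2218/1285 c=18219/5140 d=-6073/10280
S(3/2) = -145389/41120

Δ: Δ0=-2, Δ1=2, Δ2=1, Δ3=-9/2, Δ4=3
row 1: diag=10, rhs=24; c'=3/10, d'=12/5
row 2: denom=10−3·3/10=91/10; d'=(-6−3·12/5)/(91/10)=-132/91
row 3: denom=8−2·20/91=688/91; d'=(-33−2·-132/91)/(688/91)=-2739/688
row 4: denom=8−2·91/344=1285/172; d'=(45−2·-2739/688)/(1285/172)=18219/2570
back: M4=18219/2570
back: M3=-2739/688−91/344·18219/2570=-15051/2570
back: M2=-132/91−20/91·-15051/2570=-42/257
back: M1=12/5−3/10·-42/257=3147/1285
M: M0=0, M1=3147/1285, M2=-42/257, M3=-15051/2570, M4=18219/2570, M5=0
seg 0: a=0, c=M0/2=0, d=(M1−M0)/(6·2)=1049/5140, b=Δ0−h0·(2M0+M1)/6=-3619/1285
seg 1: a=-4, c=M1/2=3147/2570, d=(M2−M1)/(6·3)=-373/2570, b=Δ1−h1·(2M1+M2)/6=-472/1285
seg 2: a=2, c=M2/2=-21/257, d=(M3−M2)/(6·2)=-4877/10280, b=Δ2−h2·(2M2+M3)/6=7867/2570
seg 3: a=4, c=M3/2=-15051/5140, d=(M4−M3)/(6·2)=1109/1028, b=Δ3−h3·(2M3+M4)/6=-3802/1285
seg 4: a=-5, c=M4/2=18219/5140, d=(M5−M4)/(6·2)=-6073/10280, b=Δ4−h4·(2M4+M5)/6=-2218/1285
t_q=3/2 → seg 0, τ=3/2; S=0+-3619/1285·τ+0·τ²+1049/5140·τ³=-145389/41120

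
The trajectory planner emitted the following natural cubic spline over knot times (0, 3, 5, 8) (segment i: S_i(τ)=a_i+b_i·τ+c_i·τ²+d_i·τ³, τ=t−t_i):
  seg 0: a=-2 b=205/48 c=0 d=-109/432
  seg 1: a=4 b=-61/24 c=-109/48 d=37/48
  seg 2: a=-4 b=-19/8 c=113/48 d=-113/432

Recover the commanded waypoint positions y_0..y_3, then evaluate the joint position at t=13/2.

y_0 = S_0(0) = a_0 = -2
y_1 = S_1(0) = a_1 = 4
y_2 = S_2(0) = a_2 = -4
y_3 = S_2(3) = 3
t_q=13/2 is in segment 2 (τ=3/2); S_2(τ)=-403/128

y_0=-2 y_1=4 y_2=-4 y_3=3
S(13/2) = -403/128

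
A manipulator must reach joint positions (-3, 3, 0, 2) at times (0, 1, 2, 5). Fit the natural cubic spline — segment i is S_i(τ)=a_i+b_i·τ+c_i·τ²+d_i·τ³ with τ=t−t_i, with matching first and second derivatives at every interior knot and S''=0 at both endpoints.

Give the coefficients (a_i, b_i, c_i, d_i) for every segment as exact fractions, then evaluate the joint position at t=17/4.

  seg 0: a=-3 b=785/93 c=0 d=-227/93
  seg 1: a=3 b=104/93 c=-227/31 d=298/93
  seg 2: a=0 b=-364/93 c=71/31 d=-71/279
S(17/4) = -219/1984

Δ: Δ0=6, Δ1=-3, Δ2=2/3
row 1: diag=4, rhs=-54; c'=1/4, d'=-27/2
row 2: denom=8−1·1/4=31/4; d'=(22−1·-27/2)/(31/4)=142/31
back: M2=142/31
back: M1=-27/2−1/4·142/31=-454/31
M: M0=0, M1=-454/31, M2=142/31, M3=0
seg 0: a=-3, c=M0/2=0, d=(M1−M0)/(6·1)=-227/93, b=Δ0−h0·(2M0+M1)/6=785/93
seg 1: a=3, c=M1/2=-227/31, d=(M2−M1)/(6·1)=298/93, b=Δ1−h1·(2M1+M2)/6=104/93
seg 2: a=0, c=M2/2=71/31, d=(M3−M2)/(6·3)=-71/279, b=Δ2−h2·(2M2+M3)/6=-364/93
t_q=17/4 → seg 2, τ=9/4; S=0+-364/93·τ+71/31·τ²+-71/279·τ³=-219/1984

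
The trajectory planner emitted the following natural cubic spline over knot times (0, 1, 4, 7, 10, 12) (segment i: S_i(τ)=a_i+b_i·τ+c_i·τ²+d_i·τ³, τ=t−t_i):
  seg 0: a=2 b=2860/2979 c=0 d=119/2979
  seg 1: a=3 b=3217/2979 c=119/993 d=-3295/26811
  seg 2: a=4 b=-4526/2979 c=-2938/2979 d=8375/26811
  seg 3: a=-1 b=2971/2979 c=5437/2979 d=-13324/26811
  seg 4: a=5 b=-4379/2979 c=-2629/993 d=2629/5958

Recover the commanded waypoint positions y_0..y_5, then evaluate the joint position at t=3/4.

y_0 = S_0(0) = a_0 = 2
y_1 = S_1(0) = a_1 = 3
y_2 = S_2(0) = a_2 = 4
y_3 = S_3(0) = a_3 = -1
y_4 = S_4(0) = a_4 = 5
y_5 = S_4(2) = -5
t_q=3/4 is in segment 0 (τ=3/4); S_0(τ)=173935/63552

y_0=2 y_1=3 y_2=4 y_3=-1 y_4=5 y_5=-5
S(3/4) = 173935/63552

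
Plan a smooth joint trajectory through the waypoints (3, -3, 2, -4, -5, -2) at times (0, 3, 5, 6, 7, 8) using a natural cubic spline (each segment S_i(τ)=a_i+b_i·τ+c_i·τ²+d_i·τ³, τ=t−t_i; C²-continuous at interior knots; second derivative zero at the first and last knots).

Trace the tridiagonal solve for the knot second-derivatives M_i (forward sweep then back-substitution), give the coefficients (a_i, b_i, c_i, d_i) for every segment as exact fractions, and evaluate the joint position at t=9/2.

Δ: Δ0=-2, Δ1=5/2, Δ2=-6, Δ3=-1, Δ4=3
row 1: diag=10, rhs=27; c'=1/5, d'=27/10
row 2: denom=6−2·1/5=28/5; d'=(-51−2·27/10)/(28/5)=-141/14
row 3: denom=4−1·5/28=107/28; d'=(30−1·-141/14)/(107/28)=1122/107
row 4: denom=4−1·28/107=400/107; d'=(24−1·1122/107)/(400/107)=723/200
back: M4=723/200
back: M3=1122/107−28/107·723/200=477/50
back: M2=-141/14−5/28·477/50=-471/40
back: M1=27/10−1/5·-471/40=1011/200
M: M0=0, M1=1011/200, M2=-471/40, M3=477/50, M4=723/200, M5=0
seg 0: a=3, c=M0/2=0, d=(M1−M0)/(6·3)=337/1200, b=Δ0−h0·(2M0+M1)/6=-1811/400
seg 1: a=-3, c=M1/2=1011/400, d=(M2−M1)/(6·2)=-561/400, b=Δ1−h1·(2M1+M2)/6=611/200
seg 2: a=2, c=M2/2=-471/80, d=(M3−M2)/(6·1)=1421/400, b=Δ2−h2·(2M2+M3)/6=-733/200
seg 3: a=-4, c=M3/2=477/100, d=(M4−M3)/(6·1)=-79/80, b=Δ3−h3·(2M3+M4)/6=-1913/400
seg 4: a=-5, c=M4/2=723/400, d=(M5−M4)/(6·1)=-241/400, b=Δ4−h4·(2M4+M5)/6=359/200
t_q=9/2 → seg 1, τ=3/2; S=-3+611/200·τ+1011/400·τ²+-561/400·τ³=1623/640

  seg 0: a=3 b=-1811/400 c=0 d=337/1200
  seg 1: a=-3 b=611/200 c=1011/400 d=-561/400
  seg 2: a=2 b=-733/200 c=-471/80 d=1421/400
  seg 3: a=-4 b=-1913/400 c=477/100 d=-79/80
  seg 4: a=-5 b=359/200 c=723/400 d=-241/400
S(9/2) = 1623/640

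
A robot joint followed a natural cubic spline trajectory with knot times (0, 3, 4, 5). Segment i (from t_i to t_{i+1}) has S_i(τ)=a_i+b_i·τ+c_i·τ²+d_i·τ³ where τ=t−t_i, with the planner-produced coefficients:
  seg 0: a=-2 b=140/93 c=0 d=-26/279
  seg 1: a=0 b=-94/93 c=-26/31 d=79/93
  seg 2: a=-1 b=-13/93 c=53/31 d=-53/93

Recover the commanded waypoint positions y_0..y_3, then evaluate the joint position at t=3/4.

y_0 = S_0(0) = a_0 = -2
y_1 = S_1(0) = a_1 = 0
y_2 = S_2(0) = a_2 = -1
y_3 = S_2(1) = 0
t_q=3/4 is in segment 0 (τ=3/4); S_0(τ)=-903/992

y_0=-2 y_1=0 y_2=-1 y_3=0
S(3/4) = -903/992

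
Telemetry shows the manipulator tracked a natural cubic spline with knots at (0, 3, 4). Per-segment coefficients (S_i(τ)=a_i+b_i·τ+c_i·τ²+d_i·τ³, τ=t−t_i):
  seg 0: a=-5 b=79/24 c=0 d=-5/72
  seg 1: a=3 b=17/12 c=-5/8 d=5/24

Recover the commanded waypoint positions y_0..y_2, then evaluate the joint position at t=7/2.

y_0 = S_0(0) = a_0 = -5
y_1 = S_1(0) = a_1 = 3
y_2 = S_1(1) = 4
t_q=7/2 is in segment 1 (τ=1/2); S_1(τ)=229/64

y_0=-5 y_1=3 y_2=4
S(7/2) = 229/64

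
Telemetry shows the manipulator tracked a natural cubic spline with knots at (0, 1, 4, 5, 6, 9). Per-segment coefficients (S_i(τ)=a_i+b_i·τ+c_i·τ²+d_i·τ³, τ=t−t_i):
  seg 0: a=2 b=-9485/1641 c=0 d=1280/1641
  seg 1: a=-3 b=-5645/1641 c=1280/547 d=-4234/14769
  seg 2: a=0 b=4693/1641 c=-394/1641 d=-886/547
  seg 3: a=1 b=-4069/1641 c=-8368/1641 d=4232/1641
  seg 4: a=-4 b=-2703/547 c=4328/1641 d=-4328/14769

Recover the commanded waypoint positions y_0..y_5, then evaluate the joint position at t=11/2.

y_0=2 y_1=-3 y_2=0 y_3=1 y_4=-4 y_5=-3
S(11/2) = -3913/3282

y_0 = S_0(0) = a_0 = 2
y_1 = S_1(0) = a_1 = -3
y_2 = S_2(0) = a_2 = 0
y_3 = S_3(0) = a_3 = 1
y_4 = S_4(0) = a_4 = -4
y_5 = S_4(3) = -3
t_q=11/2 is in segment 3 (τ=1/2); S_3(τ)=-3913/3282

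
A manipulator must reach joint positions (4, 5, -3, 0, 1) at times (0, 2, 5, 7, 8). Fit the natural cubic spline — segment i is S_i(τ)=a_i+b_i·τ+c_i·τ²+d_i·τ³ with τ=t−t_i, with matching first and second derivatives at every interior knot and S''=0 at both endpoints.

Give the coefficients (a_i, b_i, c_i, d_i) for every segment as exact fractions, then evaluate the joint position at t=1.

  seg 0: a=4 b=2291/1518 c=0 d=-383/1518
  seg 1: a=5 b=-2305/1518 c=-383/253 d=1717/4554
  seg 2: a=-3 b=-320/759 c=951/506 d=-2789/6072
  seg 3: a=0 b=2405/1518 c=-887/1012 d=887/3036
S(1) = 1330/253

Δ: Δ0=1/2, Δ1=-8/3, Δ2=3/2, Δ3=1
row 1: diag=10, rhs=-19; c'=3/10, d'=-19/10
row 2: denom=10−3·3/10=91/10; d'=(25−3·-19/10)/(91/10)=307/91
row 3: denom=6−2·20/91=506/91; d'=(-3−2·307/91)/(506/91)=-887/506
back: M3=-887/506
back: M2=307/91−20/91·-887/506=951/253
back: M1=-19/10−3/10·951/253=-766/253
M: M0=0, M1=-766/253, M2=951/253, M3=-887/506, M4=0
seg 0: a=4, c=M0/2=0, d=(M1−M0)/(6·2)=-383/1518, b=Δ0−h0·(2M0+M1)/6=2291/1518
seg 1: a=5, c=M1/2=-383/253, d=(M2−M1)/(6·3)=1717/4554, b=Δ1−h1·(2M1+M2)/6=-2305/1518
seg 2: a=-3, c=M2/2=951/506, d=(M3−M2)/(6·2)=-2789/6072, b=Δ2−h2·(2M2+M3)/6=-320/759
seg 3: a=0, c=M3/2=-887/1012, d=(M4−M3)/(6·1)=887/3036, b=Δ3−h3·(2M3+M4)/6=2405/1518
t_q=1 → seg 0, τ=1; S=4+2291/1518·τ+0·τ²+-383/1518·τ³=1330/253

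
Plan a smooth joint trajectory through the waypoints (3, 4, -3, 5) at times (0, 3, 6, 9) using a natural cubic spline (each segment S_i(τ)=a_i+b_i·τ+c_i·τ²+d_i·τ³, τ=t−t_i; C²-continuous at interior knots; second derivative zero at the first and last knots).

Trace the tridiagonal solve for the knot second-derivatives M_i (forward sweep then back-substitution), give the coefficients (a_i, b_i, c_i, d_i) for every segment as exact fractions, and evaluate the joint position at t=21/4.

Δ: Δ0=1/3, Δ1=-7/3, Δ2=8/3
row 1: diag=12, rhs=-16; c'=1/4, d'=-4/3
row 2: denom=12−3·1/4=45/4; d'=(30−3·-4/3)/(45/4)=136/45
back: M2=136/45
back: M1=-4/3−1/4·136/45=-94/45
M: M0=0, M1=-94/45, M2=136/45, M3=0
seg 0: a=3, c=M0/2=0, d=(M1−M0)/(6·3)=-47/405, b=Δ0−h0·(2M0+M1)/6=62/45
seg 1: a=4, c=M1/2=-47/45, d=(M2−M1)/(6·3)=23/81, b=Δ1−h1·(2M1+M2)/6=-79/45
seg 2: a=-3, c=M2/2=68/45, d=(M3−M2)/(6·3)=-68/405, b=Δ2−h2·(2M2+M3)/6=-16/45
t_q=21/4 → seg 1, τ=9/4; S=4+-79/45·τ+-47/45·τ²+23/81·τ³=-641/320

  seg 0: a=3 b=62/45 c=0 d=-47/405
  seg 1: a=4 b=-79/45 c=-47/45 d=23/81
  seg 2: a=-3 b=-16/45 c=68/45 d=-68/405
S(21/4) = -641/320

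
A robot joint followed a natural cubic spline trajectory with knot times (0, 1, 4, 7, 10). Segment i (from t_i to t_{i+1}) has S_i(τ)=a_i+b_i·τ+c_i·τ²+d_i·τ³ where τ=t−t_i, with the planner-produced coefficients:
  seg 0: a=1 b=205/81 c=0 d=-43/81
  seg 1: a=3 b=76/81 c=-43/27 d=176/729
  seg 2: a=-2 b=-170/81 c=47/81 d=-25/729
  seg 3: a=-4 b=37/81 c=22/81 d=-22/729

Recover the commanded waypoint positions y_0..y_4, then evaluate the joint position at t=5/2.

y_0 = S_0(0) = a_0 = 1
y_1 = S_1(0) = a_1 = 3
y_2 = S_2(0) = a_2 = -2
y_3 = S_3(0) = a_3 = -4
y_4 = S_3(3) = -1
t_q=5/2 is in segment 1 (τ=3/2); S_1(τ)=59/36

y_0=1 y_1=3 y_2=-2 y_3=-4 y_4=-1
S(5/2) = 59/36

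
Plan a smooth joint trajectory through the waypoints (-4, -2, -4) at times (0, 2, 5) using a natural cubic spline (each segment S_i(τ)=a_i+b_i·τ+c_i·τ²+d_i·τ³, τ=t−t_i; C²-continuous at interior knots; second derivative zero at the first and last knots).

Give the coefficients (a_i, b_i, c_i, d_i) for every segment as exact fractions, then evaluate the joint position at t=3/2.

  seg 0: a=-4 b=4/3 c=0 d=-1/12
  seg 1: a=-2 b=1/3 c=-1/2 d=1/18
S(3/2) = -73/32

Δ: Δ0=1, Δ1=-2/3
row 1: diag=10, rhs=-10; c'=3/10, d'=-1
back: M1=-1
M: M0=0, M1=-1, M2=0
seg 0: a=-4, c=M0/2=0, d=(M1−M0)/(6·2)=-1/12, b=Δ0−h0·(2M0+M1)/6=4/3
seg 1: a=-2, c=M1/2=-1/2, d=(M2−M1)/(6·3)=1/18, b=Δ1−h1·(2M1+M2)/6=1/3
t_q=3/2 → seg 0, τ=3/2; S=-4+4/3·τ+0·τ²+-1/12·τ³=-73/32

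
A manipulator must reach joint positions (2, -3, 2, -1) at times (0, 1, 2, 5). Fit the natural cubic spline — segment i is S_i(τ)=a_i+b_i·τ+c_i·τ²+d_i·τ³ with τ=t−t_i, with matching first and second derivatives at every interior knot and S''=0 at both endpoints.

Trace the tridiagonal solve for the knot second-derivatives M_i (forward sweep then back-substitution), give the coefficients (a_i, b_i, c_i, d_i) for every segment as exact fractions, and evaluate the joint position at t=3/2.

Δ: Δ0=-5, Δ1=5, Δ2=-1
row 1: diag=4, rhs=60; c'=1/4, d'=15
row 2: denom=8−1·1/4=31/4; d'=(-36−1·15)/(31/4)=-204/31
back: M2=-204/31
back: M1=15−1/4·-204/31=516/31
M: M0=0, M1=516/31, M2=-204/31, M3=0
seg 0: a=2, c=M0/2=0, d=(M1−M0)/(6·1)=86/31, b=Δ0−h0·(2M0+M1)/6=-241/31
seg 1: a=-3, c=M1/2=258/31, d=(M2−M1)/(6·1)=-120/31, b=Δ1−h1·(2M1+M2)/6=17/31
seg 2: a=2, c=M2/2=-102/31, d=(M3−M2)/(6·3)=34/93, b=Δ2−h2·(2M2+M3)/6=173/31
t_q=3/2 → seg 1, τ=1/2; S=-3+17/31·τ+258/31·τ²+-120/31·τ³=-35/31

  seg 0: a=2 b=-241/31 c=0 d=86/31
  seg 1: a=-3 b=17/31 c=258/31 d=-120/31
  seg 2: a=2 b=173/31 c=-102/31 d=34/93
S(3/2) = -35/31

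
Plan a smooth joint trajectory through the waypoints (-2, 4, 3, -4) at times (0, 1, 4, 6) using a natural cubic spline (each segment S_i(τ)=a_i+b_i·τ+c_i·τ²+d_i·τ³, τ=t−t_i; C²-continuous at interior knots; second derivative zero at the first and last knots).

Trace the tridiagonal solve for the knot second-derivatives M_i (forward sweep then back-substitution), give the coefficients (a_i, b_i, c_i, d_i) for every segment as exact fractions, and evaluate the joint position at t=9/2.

  seg 0: a=-2 b=2879/426 c=0 d=-323/426
  seg 1: a=4 b=955/213 c=-323/142 d=95/426
  seg 2: a=3 b=-1339/426 c=-19/71 d=19/426
S(9/2) = 1553/1136

Δ: Δ0=6, Δ1=-1/3, Δ2=-7/2
row 1: diag=8, rhs=-38; c'=3/8, d'=-19/4
row 2: denom=10−3·3/8=71/8; d'=(-19−3·-19/4)/(71/8)=-38/71
back: M2=-38/71
back: M1=-19/4−3/8·-38/71=-323/71
M: M0=0, M1=-323/71, M2=-38/71, M3=0
seg 0: a=-2, c=M0/2=0, d=(M1−M0)/(6·1)=-323/426, b=Δ0−h0·(2M0+M1)/6=2879/426
seg 1: a=4, c=M1/2=-323/142, d=(M2−M1)/(6·3)=95/426, b=Δ1−h1·(2M1+M2)/6=955/213
seg 2: a=3, c=M2/2=-19/71, d=(M3−M2)/(6·2)=19/426, b=Δ2−h2·(2M2+M3)/6=-1339/426
t_q=9/2 → seg 2, τ=1/2; S=3+-1339/426·τ+-19/71·τ²+19/426·τ³=1553/1136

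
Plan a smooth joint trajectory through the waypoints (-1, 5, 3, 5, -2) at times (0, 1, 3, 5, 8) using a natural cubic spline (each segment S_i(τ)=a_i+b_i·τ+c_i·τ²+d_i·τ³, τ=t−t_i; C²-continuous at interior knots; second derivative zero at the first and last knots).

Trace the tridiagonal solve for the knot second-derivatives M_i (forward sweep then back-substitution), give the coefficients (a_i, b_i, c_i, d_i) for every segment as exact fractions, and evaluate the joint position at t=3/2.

  seg 0: a=-1 b=2311/312 c=0 d=-439/312
  seg 1: a=5 b=497/156 c=-439/104 d=83/78
  seg 2: a=3 b=-145/156 c=225/104 d=-187/312
  seg 3: a=5 b=83/156 c=-149/104 d=149/936
S(3/2) = 2359/416

Δ: Δ0=6, Δ1=-1, Δ2=1, Δ3=-7/3
row 1: diag=6, rhs=-42; c'=1/3, d'=-7
row 2: denom=8−2·1/3=22/3; d'=(12−2·-7)/(22/3)=39/11
row 3: denom=10−2·3/11=104/11; d'=(-20−2·39/11)/(104/11)=-149/52
back: M3=-149/52
back: M2=39/11−3/11·-149/52=225/52
back: M1=-7−1/3·225/52=-439/52
M: M0=0, M1=-439/52, M2=225/52, M3=-149/52, M4=0
seg 0: a=-1, c=M0/2=0, d=(M1−M0)/(6·1)=-439/312, b=Δ0−h0·(2M0+M1)/6=2311/312
seg 1: a=5, c=M1/2=-439/104, d=(M2−M1)/(6·2)=83/78, b=Δ1−h1·(2M1+M2)/6=497/156
seg 2: a=3, c=M2/2=225/104, d=(M3−M2)/(6·2)=-187/312, b=Δ2−h2·(2M2+M3)/6=-145/156
seg 3: a=5, c=M3/2=-149/104, d=(M4−M3)/(6·3)=149/936, b=Δ3−h3·(2M3+M4)/6=83/156
t_q=3/2 → seg 1, τ=1/2; S=5+497/156·τ+-439/104·τ²+83/78·τ³=2359/416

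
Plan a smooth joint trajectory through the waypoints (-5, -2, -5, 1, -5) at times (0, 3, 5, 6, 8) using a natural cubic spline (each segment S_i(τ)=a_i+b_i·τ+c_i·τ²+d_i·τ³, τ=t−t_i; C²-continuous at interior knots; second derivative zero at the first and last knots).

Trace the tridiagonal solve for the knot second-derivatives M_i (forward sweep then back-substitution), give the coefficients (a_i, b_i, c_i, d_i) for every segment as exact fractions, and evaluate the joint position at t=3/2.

  seg 0: a=-5 b=1825/652 c=0 d=-391/1956
  seg 1: a=-2 b=-847/326 c=-1173/652 d=1531/1304
  seg 2: a=-5 b=700/163 c=855/163 d=-577/163
  seg 3: a=1 b=679/163 c=-876/163 d=146/163
S(3/2) = -7699/5216

Δ: Δ0=1, Δ1=-3/2, Δ2=6, Δ3=-3
row 1: diag=10, rhs=-15; c'=1/5, d'=-3/2
row 2: denom=6−2·1/5=28/5; d'=(45−2·-3/2)/(28/5)=60/7
row 3: denom=6−1·5/28=163/28; d'=(-54−1·60/7)/(163/28)=-1752/163
back: M3=-1752/163
back: M2=60/7−5/28·-1752/163=1710/163
back: M1=-3/2−1/5·1710/163=-1173/326
M: M0=0, M1=-1173/326, M2=1710/163, M3=-1752/163, M4=0
seg 0: a=-5, c=M0/2=0, d=(M1−M0)/(6·3)=-391/1956, b=Δ0−h0·(2M0+M1)/6=1825/652
seg 1: a=-2, c=M1/2=-1173/652, d=(M2−M1)/(6·2)=1531/1304, b=Δ1−h1·(2M1+M2)/6=-847/326
seg 2: a=-5, c=M2/2=855/163, d=(M3−M2)/(6·1)=-577/163, b=Δ2−h2·(2M2+M3)/6=700/163
seg 3: a=1, c=M3/2=-876/163, d=(M4−M3)/(6·2)=146/163, b=Δ3−h3·(2M3+M4)/6=679/163
t_q=3/2 → seg 0, τ=3/2; S=-5+1825/652·τ+0·τ²+-391/1956·τ³=-7699/5216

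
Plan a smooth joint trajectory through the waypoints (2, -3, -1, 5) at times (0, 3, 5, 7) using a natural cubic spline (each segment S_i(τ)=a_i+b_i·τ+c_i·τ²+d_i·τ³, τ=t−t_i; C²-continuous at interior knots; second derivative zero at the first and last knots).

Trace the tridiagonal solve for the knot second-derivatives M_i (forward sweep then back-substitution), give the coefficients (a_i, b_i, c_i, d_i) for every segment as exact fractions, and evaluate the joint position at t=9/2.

Δ: Δ0=-5/3, Δ1=1, Δ2=3
row 1: diag=10, rhs=16; c'=1/5, d'=8/5
row 2: denom=8−2·1/5=38/5; d'=(12−2·8/5)/(38/5)=22/19
back: M2=22/19
back: M1=8/5−1/5·22/19=26/19
M: M0=0, M1=26/19, M2=22/19, M3=0
seg 0: a=2, c=M0/2=0, d=(M1−M0)/(6·3)=13/171, b=Δ0−h0·(2M0+M1)/6=-134/57
seg 1: a=-3, c=M1/2=13/19, d=(M2−M1)/(6·2)=-1/57, b=Δ1−h1·(2M1+M2)/6=-17/57
seg 2: a=-1, c=M2/2=11/19, d=(M3−M2)/(6·2)=-11/114, b=Δ2−h2·(2M2+M3)/6=127/57
t_q=9/2 → seg 1, τ=3/2; S=-3+-17/57·τ+13/19·τ²+-1/57·τ³=-299/152

  seg 0: a=2 b=-134/57 c=0 d=13/171
  seg 1: a=-3 b=-17/57 c=13/19 d=-1/57
  seg 2: a=-1 b=127/57 c=11/19 d=-11/114
S(9/2) = -299/152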